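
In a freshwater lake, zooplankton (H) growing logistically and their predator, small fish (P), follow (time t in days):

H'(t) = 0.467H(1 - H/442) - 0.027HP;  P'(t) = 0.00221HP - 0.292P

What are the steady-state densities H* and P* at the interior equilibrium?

From dP/dt = 0 with P > 0: 0.00221H* = 0.292, so H* = 132.
Substitute into dH/dt = 0: 0.467(1 - 132/442) = 0.027P*.
The bracket is 0.701, giving P* = 0.327/0.027 = 12.1.

H* ≈ 132, P* ≈ 12.1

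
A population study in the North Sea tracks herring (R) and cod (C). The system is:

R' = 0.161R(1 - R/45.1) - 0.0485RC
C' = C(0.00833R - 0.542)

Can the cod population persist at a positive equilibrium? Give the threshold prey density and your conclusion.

The predator equation gives dC/dt > 0 only when R > 0.542/0.00833 = 65.1.
Without the predator, R → K = 45.1. Since 45.1 < 65.1, the predator cannot invade.

Threshold R = 65.1; K < 65.1, so no, the predator goes extinct.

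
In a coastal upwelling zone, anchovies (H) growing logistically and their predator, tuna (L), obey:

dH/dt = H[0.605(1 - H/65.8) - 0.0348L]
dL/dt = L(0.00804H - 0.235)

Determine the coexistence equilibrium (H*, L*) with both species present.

From dL/dt = 0 with L > 0: 0.00804H* = 0.235, so H* = 29.2.
Substitute into dH/dt = 0: 0.605(1 - 29.2/65.8) = 0.0348L*.
The bracket is 0.556, giving L* = 0.336/0.0348 = 9.66.

H* ≈ 29.2, L* ≈ 9.66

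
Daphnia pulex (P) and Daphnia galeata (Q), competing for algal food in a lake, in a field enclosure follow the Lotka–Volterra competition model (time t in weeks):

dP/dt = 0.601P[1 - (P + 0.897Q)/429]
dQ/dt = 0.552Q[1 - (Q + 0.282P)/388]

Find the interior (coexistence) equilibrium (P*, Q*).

P* ≈ 108, Q* ≈ 357

Setting both brackets to zero gives the nullclines P + 0.897Q = 429 and 0.282P + Q = 388.
Substituting Q = 388 - 0.282P into the first: P(1 - 0.897·0.282) = 429 - 0.897·388.
So P* = 81/0.747 = 108, and then Q* = 388 - 0.282·108 = 357.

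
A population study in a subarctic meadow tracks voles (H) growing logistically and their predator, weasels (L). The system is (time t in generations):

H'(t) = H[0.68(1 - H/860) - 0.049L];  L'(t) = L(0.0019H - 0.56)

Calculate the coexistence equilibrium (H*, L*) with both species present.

From dL/dt = 0 with L > 0: 0.0019H* = 0.56, so H* = 295.
Substitute into dH/dt = 0: 0.68(1 - 295/860) = 0.049L*.
The bracket is 0.657, giving L* = 0.447/0.049 = 9.12.

H* ≈ 295, L* ≈ 9.12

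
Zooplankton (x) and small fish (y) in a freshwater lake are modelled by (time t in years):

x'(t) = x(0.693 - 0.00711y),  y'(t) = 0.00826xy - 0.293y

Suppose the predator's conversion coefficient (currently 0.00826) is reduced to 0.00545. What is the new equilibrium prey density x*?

x* ≈ 53.8

At the interior fixed point, setting dy/dt = 0 with y > 0 fixes x* = (predator death rate)/(xy coefficient) — independent of the other coefficients.
With the change, x* = 0.293/0.00545 = 53.8; it rises from 35.5.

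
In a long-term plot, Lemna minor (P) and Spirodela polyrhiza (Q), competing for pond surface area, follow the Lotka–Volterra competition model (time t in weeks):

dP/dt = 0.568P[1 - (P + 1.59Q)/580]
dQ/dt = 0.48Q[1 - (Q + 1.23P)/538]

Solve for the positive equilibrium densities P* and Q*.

P* ≈ 288, Q* ≈ 184

Setting both brackets to zero gives the nullclines P + 1.59Q = 580 and 1.23P + Q = 538.
Substituting Q = 538 - 1.23P into the first: P(1 - 1.59·1.23) = 580 - 1.59·538.
So P* = -275/-0.956 = 288, and then Q* = 538 - 1.23·288 = 184.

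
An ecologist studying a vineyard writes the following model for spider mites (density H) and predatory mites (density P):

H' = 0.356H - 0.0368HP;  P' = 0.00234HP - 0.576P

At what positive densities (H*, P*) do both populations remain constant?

Set dP/dt = 0 with P > 0: 0.00234H - 0.576 = 0, so H* = 0.576/0.00234 = 246.
Set dH/dt = 0 with H > 0: 0.356 - 0.0368P = 0, so P* = 0.356/0.0368 = 9.67.

H* ≈ 246, P* ≈ 9.67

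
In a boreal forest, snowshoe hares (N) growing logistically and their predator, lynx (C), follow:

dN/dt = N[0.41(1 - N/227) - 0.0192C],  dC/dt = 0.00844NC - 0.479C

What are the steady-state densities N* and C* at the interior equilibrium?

N* ≈ 56.8, C* ≈ 16

From dC/dt = 0 with C > 0: 0.00844N* = 0.479, so N* = 56.8.
Substitute into dN/dt = 0: 0.41(1 - 56.8/227) = 0.0192C*.
The bracket is 0.75, giving C* = 0.307/0.0192 = 16.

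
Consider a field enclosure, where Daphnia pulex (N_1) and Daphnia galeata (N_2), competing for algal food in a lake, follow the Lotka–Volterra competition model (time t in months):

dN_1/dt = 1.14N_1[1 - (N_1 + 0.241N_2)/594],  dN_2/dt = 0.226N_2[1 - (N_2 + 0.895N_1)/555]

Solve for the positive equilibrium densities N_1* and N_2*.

Setting both brackets to zero gives the nullclines N_1 + 0.241N_2 = 594 and 0.895N_1 + N_2 = 555.
Substituting N_2 = 555 - 0.895N_1 into the first: N_1(1 - 0.241·0.895) = 594 - 0.241·555.
So N_1* = 460/0.784 = 587, and then N_2* = 555 - 0.895·587 = 29.8.

N_1* ≈ 587, N_2* ≈ 29.8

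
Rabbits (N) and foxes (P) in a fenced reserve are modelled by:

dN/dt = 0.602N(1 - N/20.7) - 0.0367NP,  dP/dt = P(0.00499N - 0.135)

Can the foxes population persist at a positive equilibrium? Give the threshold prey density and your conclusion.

The predator equation gives dP/dt > 0 only when N > 0.135/0.00499 = 27.1.
Without the predator, N → K = 20.7. Since 20.7 < 27.1, the predator cannot invade.

Threshold N = 27.1; K < 27.1, so no, the predator goes extinct.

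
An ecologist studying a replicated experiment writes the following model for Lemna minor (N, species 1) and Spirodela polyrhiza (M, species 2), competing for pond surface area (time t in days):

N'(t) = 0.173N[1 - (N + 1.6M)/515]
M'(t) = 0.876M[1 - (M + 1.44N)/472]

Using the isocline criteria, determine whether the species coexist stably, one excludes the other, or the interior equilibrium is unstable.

Compare the nullcline intercepts: K1/α12 = 515/1.6 = 322 < K2 = 472; K2/α21 = 472/1.44 = 328 < K1 = 515.
Since both are reversed, neither can invade when rare; the interior point is a saddle.

unstable coexistence (outcome depends on initial conditions)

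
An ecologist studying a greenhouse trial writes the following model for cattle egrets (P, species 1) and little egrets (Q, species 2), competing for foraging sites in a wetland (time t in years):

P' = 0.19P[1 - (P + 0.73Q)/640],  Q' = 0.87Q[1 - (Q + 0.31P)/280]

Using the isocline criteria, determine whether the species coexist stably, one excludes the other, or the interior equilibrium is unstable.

Compare the nullcline intercepts: K1/α12 = 640/0.73 = 877 > K2 = 280; K2/α21 = 280/0.31 = 903 > K1 = 640.
Since both inequalities hold, each species can invade when rare, so the interior equilibrium is stable.

stable coexistence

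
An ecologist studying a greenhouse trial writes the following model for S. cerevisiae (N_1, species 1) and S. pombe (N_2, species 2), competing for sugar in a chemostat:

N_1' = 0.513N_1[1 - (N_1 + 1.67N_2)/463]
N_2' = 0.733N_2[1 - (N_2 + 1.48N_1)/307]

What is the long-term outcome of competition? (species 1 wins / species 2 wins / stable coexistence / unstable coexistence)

unstable coexistence (outcome depends on initial conditions)

Compare the nullcline intercepts: K1/α12 = 463/1.67 = 277 < K2 = 307; K2/α21 = 307/1.48 = 207 < K1 = 463.
Since both are reversed, neither can invade when rare; the interior point is a saddle.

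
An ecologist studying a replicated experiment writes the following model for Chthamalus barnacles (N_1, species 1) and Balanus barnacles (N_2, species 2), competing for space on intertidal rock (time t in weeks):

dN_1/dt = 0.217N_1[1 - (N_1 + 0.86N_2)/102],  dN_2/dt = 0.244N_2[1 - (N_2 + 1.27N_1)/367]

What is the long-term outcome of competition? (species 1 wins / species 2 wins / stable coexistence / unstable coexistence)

species 2 excludes species 1

Compare the nullcline intercepts: K1/α12 = 102/0.86 = 119 < K2 = 367; K2/α21 = 367/1.27 = 289 > K1 = 102.
Since the inequalities point opposite ways, species 2 can invade but species 1 cannot.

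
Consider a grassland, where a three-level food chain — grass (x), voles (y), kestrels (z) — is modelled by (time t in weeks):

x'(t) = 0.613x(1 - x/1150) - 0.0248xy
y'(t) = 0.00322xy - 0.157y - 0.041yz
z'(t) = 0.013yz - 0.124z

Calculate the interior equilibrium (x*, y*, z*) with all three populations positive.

From dz/dt = 0: 0.013y* = 0.124, so y* = 9.54.
From dx/dt = 0: 0.613(1 - x*/1150) = 0.0248·9.54, giving x* = 1150·(1 - 0.386) = 706.
From dy/dt = 0: 0.00322·706 - 0.157 = 0.041z*, so z* = 2.12/0.041 = 51.6.

x* ≈ 706, y* ≈ 9.54, z* ≈ 51.6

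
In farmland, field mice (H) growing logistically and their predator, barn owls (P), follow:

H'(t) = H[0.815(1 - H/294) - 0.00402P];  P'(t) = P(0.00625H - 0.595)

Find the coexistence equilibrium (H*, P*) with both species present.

From dP/dt = 0 with P > 0: 0.00625H* = 0.595, so H* = 95.2.
Substitute into dH/dt = 0: 0.815(1 - 95.2/294) = 0.00402P*.
The bracket is 0.676, giving P* = 0.551/0.00402 = 137.

H* ≈ 95.2, P* ≈ 137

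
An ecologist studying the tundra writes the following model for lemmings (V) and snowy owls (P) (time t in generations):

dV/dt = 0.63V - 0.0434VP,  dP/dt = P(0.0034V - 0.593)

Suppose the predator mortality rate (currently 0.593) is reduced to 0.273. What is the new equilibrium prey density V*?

At the interior fixed point, setting dP/dt = 0 with P > 0 fixes V* = (predator death rate)/(VP coefficient) — independent of the other coefficients.
With the change, V* = 0.273/0.0034 = 80.3; it falls from 174.

V* ≈ 80.3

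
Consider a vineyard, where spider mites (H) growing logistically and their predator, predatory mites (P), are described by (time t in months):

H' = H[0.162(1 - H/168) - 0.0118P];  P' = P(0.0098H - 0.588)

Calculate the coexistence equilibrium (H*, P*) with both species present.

H* ≈ 60, P* ≈ 8.83

From dP/dt = 0 with P > 0: 0.0098H* = 0.588, so H* = 60.
Substitute into dH/dt = 0: 0.162(1 - 60/168) = 0.0118P*.
The bracket is 0.643, giving P* = 0.104/0.0118 = 8.83.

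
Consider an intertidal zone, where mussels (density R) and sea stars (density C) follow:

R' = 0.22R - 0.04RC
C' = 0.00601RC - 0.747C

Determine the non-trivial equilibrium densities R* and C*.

R* ≈ 124, C* ≈ 5.5

Set dC/dt = 0 with C > 0: 0.00601R - 0.747 = 0, so R* = 0.747/0.00601 = 124.
Set dR/dt = 0 with R > 0: 0.22 - 0.04C = 0, so C* = 0.22/0.04 = 5.5.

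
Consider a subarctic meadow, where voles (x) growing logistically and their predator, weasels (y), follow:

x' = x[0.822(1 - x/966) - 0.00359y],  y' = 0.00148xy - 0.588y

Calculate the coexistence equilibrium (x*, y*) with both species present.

From dy/dt = 0 with y > 0: 0.00148x* = 0.588, so x* = 397.
Substitute into dx/dt = 0: 0.822(1 - 397/966) = 0.00359y*.
The bracket is 0.589, giving y* = 0.484/0.00359 = 135.

x* ≈ 397, y* ≈ 135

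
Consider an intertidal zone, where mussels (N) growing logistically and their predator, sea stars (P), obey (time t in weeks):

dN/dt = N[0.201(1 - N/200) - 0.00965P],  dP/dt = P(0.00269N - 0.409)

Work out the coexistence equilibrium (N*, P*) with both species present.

From dP/dt = 0 with P > 0: 0.00269N* = 0.409, so N* = 152.
Substitute into dN/dt = 0: 0.201(1 - 152/200) = 0.00965P*.
The bracket is 0.24, giving P* = 0.0482/0.00965 = 4.99.

N* ≈ 152, P* ≈ 4.99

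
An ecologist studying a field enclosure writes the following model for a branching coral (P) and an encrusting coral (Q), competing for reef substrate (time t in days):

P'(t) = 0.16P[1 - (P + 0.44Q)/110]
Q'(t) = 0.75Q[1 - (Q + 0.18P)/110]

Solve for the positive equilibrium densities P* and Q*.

Setting both brackets to zero gives the nullclines P + 0.44Q = 110 and 0.18P + Q = 110.
Substituting Q = 110 - 0.18P into the first: P(1 - 0.44·0.18) = 110 - 0.44·110.
So P* = 61.6/0.921 = 66.9, and then Q* = 110 - 0.18·66.9 = 98.

P* ≈ 66.9, Q* ≈ 98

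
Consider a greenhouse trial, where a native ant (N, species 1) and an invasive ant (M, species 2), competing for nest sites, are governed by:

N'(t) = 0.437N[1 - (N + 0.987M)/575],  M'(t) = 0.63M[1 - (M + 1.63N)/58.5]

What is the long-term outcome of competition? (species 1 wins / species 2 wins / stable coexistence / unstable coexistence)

Compare the nullcline intercepts: K1/α12 = 575/0.987 = 583 > K2 = 58.5; K2/α21 = 58.5/1.63 = 35.9 < K1 = 575.
Since the inequalities point opposite ways, species 1 can invade but species 2 cannot.

species 1 excludes species 2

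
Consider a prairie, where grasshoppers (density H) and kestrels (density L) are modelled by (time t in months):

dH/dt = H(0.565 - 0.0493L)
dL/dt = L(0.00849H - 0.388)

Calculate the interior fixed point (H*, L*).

H* ≈ 45.7, L* ≈ 11.5

Set dL/dt = 0 with L > 0: 0.00849H - 0.388 = 0, so H* = 0.388/0.00849 = 45.7.
Set dH/dt = 0 with H > 0: 0.565 - 0.0493L = 0, so L* = 0.565/0.0493 = 11.5.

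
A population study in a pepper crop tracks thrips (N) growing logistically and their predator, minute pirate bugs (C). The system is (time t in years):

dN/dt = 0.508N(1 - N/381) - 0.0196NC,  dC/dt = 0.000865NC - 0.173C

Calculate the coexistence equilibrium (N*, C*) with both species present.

From dC/dt = 0 with C > 0: 0.000865N* = 0.173, so N* = 200.
Substitute into dN/dt = 0: 0.508(1 - 200/381) = 0.0196C*.
The bracket is 0.475, giving C* = 0.241/0.0196 = 12.3.

N* ≈ 200, C* ≈ 12.3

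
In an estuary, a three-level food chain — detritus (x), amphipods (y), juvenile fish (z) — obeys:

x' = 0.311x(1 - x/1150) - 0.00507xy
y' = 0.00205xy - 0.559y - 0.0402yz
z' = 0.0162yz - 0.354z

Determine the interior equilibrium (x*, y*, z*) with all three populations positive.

x* ≈ 740, y* ≈ 21.9, z* ≈ 23.8

From dz/dt = 0: 0.0162y* = 0.354, so y* = 21.9.
From dx/dt = 0: 0.311(1 - x*/1150) = 0.00507·21.9, giving x* = 1150·(1 - 0.356) = 740.
From dy/dt = 0: 0.00205·740 - 0.559 = 0.0402z*, so z* = 0.959/0.0402 = 23.8.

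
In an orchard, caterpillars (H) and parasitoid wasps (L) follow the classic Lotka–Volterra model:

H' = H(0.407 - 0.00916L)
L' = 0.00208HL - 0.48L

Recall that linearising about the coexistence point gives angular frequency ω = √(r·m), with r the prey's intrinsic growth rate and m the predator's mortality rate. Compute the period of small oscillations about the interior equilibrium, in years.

T ≈ 14.2 years

Here r = 0.407 and m = 0.48, so r·m = 0.195.
ω = √0.195 = 0.442 per year, hence T = 2π/ω ≈ 14.2 years.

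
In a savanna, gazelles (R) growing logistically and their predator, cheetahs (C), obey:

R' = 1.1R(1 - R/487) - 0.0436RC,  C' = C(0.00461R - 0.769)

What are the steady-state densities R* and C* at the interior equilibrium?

R* ≈ 167, C* ≈ 16.6

From dC/dt = 0 with C > 0: 0.00461R* = 0.769, so R* = 167.
Substitute into dR/dt = 0: 1.1(1 - 167/487) = 0.0436C*.
The bracket is 0.657, giving C* = 0.723/0.0436 = 16.6.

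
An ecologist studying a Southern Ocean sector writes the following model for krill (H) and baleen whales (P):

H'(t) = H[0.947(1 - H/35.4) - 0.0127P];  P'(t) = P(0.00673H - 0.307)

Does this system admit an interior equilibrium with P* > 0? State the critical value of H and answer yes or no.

The predator equation gives dP/dt > 0 only when H > 0.307/0.00673 = 45.6.
Without the predator, H → K = 35.4. Since 35.4 < 45.6, the predator cannot invade.

Threshold H = 45.6; K < 45.6, so no, the predator goes extinct.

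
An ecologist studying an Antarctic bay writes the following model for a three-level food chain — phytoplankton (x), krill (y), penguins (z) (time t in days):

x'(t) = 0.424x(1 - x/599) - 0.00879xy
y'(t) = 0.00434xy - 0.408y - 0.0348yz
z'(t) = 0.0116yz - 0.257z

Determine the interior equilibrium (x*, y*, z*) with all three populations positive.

From dz/dt = 0: 0.0116y* = 0.257, so y* = 22.2.
From dx/dt = 0: 0.424(1 - x*/599) = 0.00879·22.2, giving x* = 599·(1 - 0.459) = 324.
From dy/dt = 0: 0.00434·324 - 0.408 = 0.0348z*, so z* = 0.998/0.0348 = 28.7.

x* ≈ 324, y* ≈ 22.2, z* ≈ 28.7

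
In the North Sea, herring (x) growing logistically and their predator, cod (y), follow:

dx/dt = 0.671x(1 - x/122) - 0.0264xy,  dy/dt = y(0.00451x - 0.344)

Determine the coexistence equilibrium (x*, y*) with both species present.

x* ≈ 76.3, y* ≈ 9.53

From dy/dt = 0 with y > 0: 0.00451x* = 0.344, so x* = 76.3.
Substitute into dx/dt = 0: 0.671(1 - 76.3/122) = 0.0264y*.
The bracket is 0.375, giving y* = 0.251/0.0264 = 9.53.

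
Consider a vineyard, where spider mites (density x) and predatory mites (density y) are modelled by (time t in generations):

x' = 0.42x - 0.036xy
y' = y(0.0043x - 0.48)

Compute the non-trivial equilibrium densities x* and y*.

x* ≈ 112, y* ≈ 11.7

Set dy/dt = 0 with y > 0: 0.0043x - 0.48 = 0, so x* = 0.48/0.0043 = 112.
Set dx/dt = 0 with x > 0: 0.42 - 0.036y = 0, so y* = 0.42/0.036 = 11.7.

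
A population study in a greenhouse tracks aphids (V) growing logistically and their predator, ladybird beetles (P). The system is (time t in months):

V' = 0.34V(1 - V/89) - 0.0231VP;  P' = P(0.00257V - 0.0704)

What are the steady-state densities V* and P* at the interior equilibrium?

V* ≈ 27.4, P* ≈ 10.2

From dP/dt = 0 with P > 0: 0.00257V* = 0.0704, so V* = 27.4.
Substitute into dV/dt = 0: 0.34(1 - 27.4/89) = 0.0231P*.
The bracket is 0.692, giving P* = 0.235/0.0231 = 10.2.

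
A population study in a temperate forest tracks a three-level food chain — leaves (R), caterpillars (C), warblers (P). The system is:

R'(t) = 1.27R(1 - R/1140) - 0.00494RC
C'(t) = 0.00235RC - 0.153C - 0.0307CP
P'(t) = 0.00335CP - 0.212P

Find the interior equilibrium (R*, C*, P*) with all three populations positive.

From dP/dt = 0: 0.00335C* = 0.212, so C* = 63.3.
From dR/dt = 0: 1.27(1 - R*/1140) = 0.00494·63.3, giving R* = 1140·(1 - 0.246) = 859.
From dC/dt = 0: 0.00235·859 - 0.153 = 0.0307P*, so P* = 1.87/0.0307 = 60.8.

R* ≈ 859, C* ≈ 63.3, P* ≈ 60.8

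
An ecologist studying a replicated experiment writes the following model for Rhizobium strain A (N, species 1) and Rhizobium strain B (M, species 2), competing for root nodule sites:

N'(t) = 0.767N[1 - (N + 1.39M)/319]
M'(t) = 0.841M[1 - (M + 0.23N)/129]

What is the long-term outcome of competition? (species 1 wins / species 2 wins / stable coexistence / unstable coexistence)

stable coexistence

Compare the nullcline intercepts: K1/α12 = 319/1.39 = 229 > K2 = 129; K2/α21 = 129/0.23 = 561 > K1 = 319.
Since both inequalities hold, each species can invade when rare, so the interior equilibrium is stable.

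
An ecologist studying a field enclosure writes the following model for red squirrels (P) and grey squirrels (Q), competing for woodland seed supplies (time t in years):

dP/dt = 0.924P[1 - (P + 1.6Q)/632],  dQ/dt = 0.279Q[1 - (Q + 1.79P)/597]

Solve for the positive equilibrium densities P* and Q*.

P* ≈ 173, Q* ≈ 287

Setting both brackets to zero gives the nullclines P + 1.6Q = 632 and 1.79P + Q = 597.
Substituting Q = 597 - 1.79P into the first: P(1 - 1.6·1.79) = 632 - 1.6·597.
So P* = -323/-1.86 = 173, and then Q* = 597 - 1.79·173 = 287.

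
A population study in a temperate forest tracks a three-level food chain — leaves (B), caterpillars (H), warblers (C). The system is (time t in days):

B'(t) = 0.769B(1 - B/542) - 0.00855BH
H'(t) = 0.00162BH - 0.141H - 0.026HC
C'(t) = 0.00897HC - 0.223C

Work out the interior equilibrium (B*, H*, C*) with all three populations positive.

From dC/dt = 0: 0.00897H* = 0.223, so H* = 24.9.
From dB/dt = 0: 0.769(1 - B*/542) = 0.00855·24.9, giving B* = 542·(1 - 0.276) = 392.
From dH/dt = 0: 0.00162·392 - 0.141 = 0.026C*, so C* = 0.494/0.026 = 19.

B* ≈ 392, H* ≈ 24.9, C* ≈ 19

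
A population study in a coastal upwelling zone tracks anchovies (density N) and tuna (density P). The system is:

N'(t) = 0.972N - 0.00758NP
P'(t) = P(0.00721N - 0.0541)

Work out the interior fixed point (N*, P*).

N* ≈ 7.5, P* ≈ 128

Set dP/dt = 0 with P > 0: 0.00721N - 0.0541 = 0, so N* = 0.0541/0.00721 = 7.5.
Set dN/dt = 0 with N > 0: 0.972 - 0.00758P = 0, so P* = 0.972/0.00758 = 128.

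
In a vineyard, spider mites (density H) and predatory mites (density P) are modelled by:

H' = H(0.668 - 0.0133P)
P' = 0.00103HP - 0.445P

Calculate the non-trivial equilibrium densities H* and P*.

H* ≈ 432, P* ≈ 50.2

Set dP/dt = 0 with P > 0: 0.00103H - 0.445 = 0, so H* = 0.445/0.00103 = 432.
Set dH/dt = 0 with H > 0: 0.668 - 0.0133P = 0, so P* = 0.668/0.0133 = 50.2.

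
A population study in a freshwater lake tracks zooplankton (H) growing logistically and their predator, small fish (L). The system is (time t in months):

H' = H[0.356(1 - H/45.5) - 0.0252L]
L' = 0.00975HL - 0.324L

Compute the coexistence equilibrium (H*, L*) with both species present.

H* ≈ 33.2, L* ≈ 3.81

From dL/dt = 0 with L > 0: 0.00975H* = 0.324, so H* = 33.2.
Substitute into dH/dt = 0: 0.356(1 - 33.2/45.5) = 0.0252L*.
The bracket is 0.27, giving L* = 0.096/0.0252 = 3.81.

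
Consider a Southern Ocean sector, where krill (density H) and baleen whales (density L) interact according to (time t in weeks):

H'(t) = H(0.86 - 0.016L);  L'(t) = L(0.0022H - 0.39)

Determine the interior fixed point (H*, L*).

Set dL/dt = 0 with L > 0: 0.0022H - 0.39 = 0, so H* = 0.39/0.0022 = 177.
Set dH/dt = 0 with H > 0: 0.86 - 0.016L = 0, so L* = 0.86/0.016 = 53.8.

H* ≈ 177, L* ≈ 53.8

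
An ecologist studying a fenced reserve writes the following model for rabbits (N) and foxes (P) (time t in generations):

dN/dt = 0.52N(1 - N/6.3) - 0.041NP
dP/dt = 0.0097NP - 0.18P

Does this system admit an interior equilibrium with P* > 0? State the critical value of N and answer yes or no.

The predator equation gives dP/dt > 0 only when N > 0.18/0.0097 = 18.6.
Without the predator, N → K = 6.3. Since 6.3 < 18.6, the predator cannot invade.

Threshold N = 18.6; K < 18.6, so no, the predator goes extinct.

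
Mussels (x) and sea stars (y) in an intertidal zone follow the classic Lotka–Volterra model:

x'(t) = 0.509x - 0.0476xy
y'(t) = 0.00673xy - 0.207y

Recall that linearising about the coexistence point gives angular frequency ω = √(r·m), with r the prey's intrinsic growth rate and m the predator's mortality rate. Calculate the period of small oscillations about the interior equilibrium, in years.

T ≈ 19.4 years

Here r = 0.509 and m = 0.207, so r·m = 0.105.
ω = √0.105 = 0.325 per year, hence T = 2π/ω ≈ 19.4 years.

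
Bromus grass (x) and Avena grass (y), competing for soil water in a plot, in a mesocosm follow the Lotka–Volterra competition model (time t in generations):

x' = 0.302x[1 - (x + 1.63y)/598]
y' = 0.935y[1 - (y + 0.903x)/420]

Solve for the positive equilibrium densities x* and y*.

Setting both brackets to zero gives the nullclines x + 1.63y = 598 and 0.903x + y = 420.
Substituting y = 420 - 0.903x into the first: x(1 - 1.63·0.903) = 598 - 1.63·420.
So x* = -86.6/-0.472 = 184, and then y* = 420 - 0.903·184 = 254.

x* ≈ 184, y* ≈ 254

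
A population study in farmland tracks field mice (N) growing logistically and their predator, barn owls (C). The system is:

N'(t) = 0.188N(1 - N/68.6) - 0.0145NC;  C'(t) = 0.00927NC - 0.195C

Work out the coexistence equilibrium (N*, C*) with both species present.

From dC/dt = 0 with C > 0: 0.00927N* = 0.195, so N* = 21.
Substitute into dN/dt = 0: 0.188(1 - 21/68.6) = 0.0145C*.
The bracket is 0.693, giving C* = 0.13/0.0145 = 8.99.

N* ≈ 21, C* ≈ 8.99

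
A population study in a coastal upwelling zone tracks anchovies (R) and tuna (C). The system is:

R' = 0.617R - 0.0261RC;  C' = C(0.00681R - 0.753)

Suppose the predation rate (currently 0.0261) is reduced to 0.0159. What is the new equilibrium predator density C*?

At the interior fixed point, setting dR/dt = 0 with R > 0 fixes C* = (prey growth rate)/(RC coefficient) — independent of the other coefficients.
With the change, C* = 0.617/0.0159 = 38.8; it rises from 23.6.

C* ≈ 38.8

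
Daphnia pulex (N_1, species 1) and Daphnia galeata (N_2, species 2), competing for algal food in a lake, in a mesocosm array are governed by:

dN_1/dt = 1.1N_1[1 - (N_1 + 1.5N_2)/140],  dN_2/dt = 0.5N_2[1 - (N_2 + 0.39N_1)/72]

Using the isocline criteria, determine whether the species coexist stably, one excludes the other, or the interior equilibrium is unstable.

stable coexistence

Compare the nullcline intercepts: K1/α12 = 140/1.5 = 93.3 > K2 = 72; K2/α21 = 72/0.39 = 185 > K1 = 140.
Since both inequalities hold, each species can invade when rare, so the interior equilibrium is stable.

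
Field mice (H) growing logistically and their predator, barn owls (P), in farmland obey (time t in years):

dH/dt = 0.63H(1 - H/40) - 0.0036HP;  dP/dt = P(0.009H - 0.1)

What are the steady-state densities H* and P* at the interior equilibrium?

From dP/dt = 0 with P > 0: 0.009H* = 0.1, so H* = 11.1.
Substitute into dH/dt = 0: 0.63(1 - 11.1/40) = 0.0036P*.
The bracket is 0.722, giving P* = 0.455/0.0036 = 126.

H* ≈ 11.1, P* ≈ 126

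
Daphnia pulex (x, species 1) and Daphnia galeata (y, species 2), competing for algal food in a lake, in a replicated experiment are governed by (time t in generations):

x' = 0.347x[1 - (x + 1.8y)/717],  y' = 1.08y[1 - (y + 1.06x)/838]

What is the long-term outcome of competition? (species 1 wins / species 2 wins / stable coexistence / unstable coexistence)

Compare the nullcline intercepts: K1/α12 = 717/1.8 = 398 < K2 = 838; K2/α21 = 838/1.06 = 791 > K1 = 717.
Since the inequalities point opposite ways, species 2 can invade but species 1 cannot.

species 2 excludes species 1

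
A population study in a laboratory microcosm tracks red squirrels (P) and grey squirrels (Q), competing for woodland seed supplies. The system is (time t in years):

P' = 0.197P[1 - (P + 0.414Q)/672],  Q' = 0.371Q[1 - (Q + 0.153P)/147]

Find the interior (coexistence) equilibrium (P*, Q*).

Setting both brackets to zero gives the nullclines P + 0.414Q = 672 and 0.153P + Q = 147.
Substituting Q = 147 - 0.153P into the first: P(1 - 0.414·0.153) = 672 - 0.414·147.
So P* = 611/0.937 = 652, and then Q* = 147 - 0.153·652 = 47.2.

P* ≈ 652, Q* ≈ 47.2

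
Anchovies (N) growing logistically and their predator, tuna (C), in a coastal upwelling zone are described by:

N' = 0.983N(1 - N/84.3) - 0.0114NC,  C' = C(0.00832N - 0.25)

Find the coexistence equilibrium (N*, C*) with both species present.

From dC/dt = 0 with C > 0: 0.00832N* = 0.25, so N* = 30.
Substitute into dN/dt = 0: 0.983(1 - 30/84.3) = 0.0114C*.
The bracket is 0.644, giving C* = 0.633/0.0114 = 55.5.

N* ≈ 30, C* ≈ 55.5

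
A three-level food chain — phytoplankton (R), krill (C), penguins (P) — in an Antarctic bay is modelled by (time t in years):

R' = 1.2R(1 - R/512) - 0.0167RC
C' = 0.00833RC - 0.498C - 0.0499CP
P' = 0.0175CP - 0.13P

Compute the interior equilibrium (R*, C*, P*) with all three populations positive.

R* ≈ 459, C* ≈ 7.43, P* ≈ 66.7

From dP/dt = 0: 0.0175C* = 0.13, so C* = 7.43.
From dR/dt = 0: 1.2(1 - R*/512) = 0.0167·7.43, giving R* = 512·(1 - 0.103) = 459.
From dC/dt = 0: 0.00833·459 - 0.498 = 0.0499P*, so P* = 3.33/0.0499 = 66.7.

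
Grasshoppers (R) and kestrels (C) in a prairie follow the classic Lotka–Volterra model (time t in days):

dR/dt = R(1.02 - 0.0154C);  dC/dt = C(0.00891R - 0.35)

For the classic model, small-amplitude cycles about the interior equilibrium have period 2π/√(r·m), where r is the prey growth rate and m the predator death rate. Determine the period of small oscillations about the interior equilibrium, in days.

Here r = 1.02 and m = 0.35, so r·m = 0.357.
ω = √0.357 = 0.597 per day, hence T = 2π/ω ≈ 10.5 days.

T ≈ 10.5 days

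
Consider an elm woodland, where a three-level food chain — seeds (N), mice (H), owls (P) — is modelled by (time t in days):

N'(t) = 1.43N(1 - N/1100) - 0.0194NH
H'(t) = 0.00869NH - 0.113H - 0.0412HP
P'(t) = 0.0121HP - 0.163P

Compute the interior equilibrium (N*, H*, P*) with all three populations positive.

From dP/dt = 0: 0.0121H* = 0.163, so H* = 13.5.
From dN/dt = 0: 1.43(1 - N*/1100) = 0.0194·13.5, giving N* = 1100·(1 - 0.183) = 899.
From dH/dt = 0: 0.00869·899 - 0.113 = 0.0412P*, so P* = 7.7/0.0412 = 187.

N* ≈ 899, H* ≈ 13.5, P* ≈ 187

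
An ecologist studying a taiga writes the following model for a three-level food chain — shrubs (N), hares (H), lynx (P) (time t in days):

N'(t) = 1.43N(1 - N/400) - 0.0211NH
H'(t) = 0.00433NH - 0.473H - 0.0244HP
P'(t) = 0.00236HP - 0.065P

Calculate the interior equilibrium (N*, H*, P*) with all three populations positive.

From dP/dt = 0: 0.00236H* = 0.065, so H* = 27.5.
From dN/dt = 0: 1.43(1 - N*/400) = 0.0211·27.5, giving N* = 400·(1 - 0.406) = 237.
From dH/dt = 0: 0.00433·237 - 0.473 = 0.0244P*, so P* = 0.555/0.0244 = 22.8.

N* ≈ 237, H* ≈ 27.5, P* ≈ 22.8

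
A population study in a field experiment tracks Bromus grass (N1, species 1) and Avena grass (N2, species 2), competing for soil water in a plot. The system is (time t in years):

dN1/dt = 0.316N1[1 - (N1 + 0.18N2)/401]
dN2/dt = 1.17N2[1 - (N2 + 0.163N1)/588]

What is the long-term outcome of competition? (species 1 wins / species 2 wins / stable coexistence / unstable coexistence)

stable coexistence

Compare the nullcline intercepts: K1/α12 = 401/0.18 = 2230 > K2 = 588; K2/α21 = 588/0.163 = 3610 > K1 = 401.
Since both inequalities hold, each species can invade when rare, so the interior equilibrium is stable.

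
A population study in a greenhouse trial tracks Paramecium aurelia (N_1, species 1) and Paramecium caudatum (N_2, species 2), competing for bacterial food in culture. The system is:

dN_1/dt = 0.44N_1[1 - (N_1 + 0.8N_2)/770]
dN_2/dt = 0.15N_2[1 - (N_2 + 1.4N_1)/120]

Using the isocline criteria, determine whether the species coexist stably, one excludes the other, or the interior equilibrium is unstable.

Compare the nullcline intercepts: K1/α12 = 770/0.8 = 962 > K2 = 120; K2/α21 = 120/1.4 = 85.7 < K1 = 770.
Since the inequalities point opposite ways, species 1 can invade but species 2 cannot.

species 1 excludes species 2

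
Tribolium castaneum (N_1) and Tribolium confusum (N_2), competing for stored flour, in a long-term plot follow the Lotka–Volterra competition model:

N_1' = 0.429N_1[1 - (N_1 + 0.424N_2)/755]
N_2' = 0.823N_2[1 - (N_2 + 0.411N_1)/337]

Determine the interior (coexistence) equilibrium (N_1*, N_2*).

Setting both brackets to zero gives the nullclines N_1 + 0.424N_2 = 755 and 0.411N_1 + N_2 = 337.
Substituting N_2 = 337 - 0.411N_1 into the first: N_1(1 - 0.424·0.411) = 755 - 0.424·337.
So N_1* = 612/0.826 = 741, and then N_2* = 337 - 0.411·741 = 32.3.

N_1* ≈ 741, N_2* ≈ 32.3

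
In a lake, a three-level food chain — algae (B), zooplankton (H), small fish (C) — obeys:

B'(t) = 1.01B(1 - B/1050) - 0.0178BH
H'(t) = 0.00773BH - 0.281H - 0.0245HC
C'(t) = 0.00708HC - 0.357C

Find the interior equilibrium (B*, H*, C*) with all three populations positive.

B* ≈ 117, H* ≈ 50.4, C* ≈ 25.4

From dC/dt = 0: 0.00708H* = 0.357, so H* = 50.4.
From dB/dt = 0: 1.01(1 - B*/1050) = 0.0178·50.4, giving B* = 1050·(1 - 0.889) = 117.
From dH/dt = 0: 0.00773·117 - 0.281 = 0.0245C*, so C* = 0.623/0.0245 = 25.4.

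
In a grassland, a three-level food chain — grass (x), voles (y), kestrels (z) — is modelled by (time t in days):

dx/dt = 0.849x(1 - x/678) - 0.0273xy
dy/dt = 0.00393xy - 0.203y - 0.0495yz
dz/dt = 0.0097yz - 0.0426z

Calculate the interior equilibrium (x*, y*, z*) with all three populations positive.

From dz/dt = 0: 0.0097y* = 0.0426, so y* = 4.39.
From dx/dt = 0: 0.849(1 - x*/678) = 0.0273·4.39, giving x* = 678·(1 - 0.141) = 582.
From dy/dt = 0: 0.00393·582 - 0.203 = 0.0495z*, so z* = 2.09/0.0495 = 42.1.

x* ≈ 582, y* ≈ 4.39, z* ≈ 42.1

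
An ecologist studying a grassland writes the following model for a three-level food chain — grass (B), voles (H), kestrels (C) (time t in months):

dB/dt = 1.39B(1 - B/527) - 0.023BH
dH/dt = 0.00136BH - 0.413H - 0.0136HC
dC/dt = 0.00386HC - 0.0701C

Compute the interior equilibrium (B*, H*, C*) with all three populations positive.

From dC/dt = 0: 0.00386H* = 0.0701, so H* = 18.2.
From dB/dt = 0: 1.39(1 - B*/527) = 0.023·18.2, giving B* = 527·(1 - 0.3) = 369.
From dH/dt = 0: 0.00136·369 - 0.413 = 0.0136C*, so C* = 0.0883/0.0136 = 6.5.

B* ≈ 369, H* ≈ 18.2, C* ≈ 6.5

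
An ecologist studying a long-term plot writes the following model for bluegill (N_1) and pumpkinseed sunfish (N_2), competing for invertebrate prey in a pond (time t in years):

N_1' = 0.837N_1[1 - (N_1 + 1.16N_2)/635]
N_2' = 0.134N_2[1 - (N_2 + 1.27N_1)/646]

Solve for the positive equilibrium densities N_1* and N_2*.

N_1* ≈ 242, N_2* ≈ 339

Setting both brackets to zero gives the nullclines N_1 + 1.16N_2 = 635 and 1.27N_1 + N_2 = 646.
Substituting N_2 = 646 - 1.27N_1 into the first: N_1(1 - 1.16·1.27) = 635 - 1.16·646.
So N_1* = -114/-0.473 = 242, and then N_2* = 646 - 1.27·242 = 339.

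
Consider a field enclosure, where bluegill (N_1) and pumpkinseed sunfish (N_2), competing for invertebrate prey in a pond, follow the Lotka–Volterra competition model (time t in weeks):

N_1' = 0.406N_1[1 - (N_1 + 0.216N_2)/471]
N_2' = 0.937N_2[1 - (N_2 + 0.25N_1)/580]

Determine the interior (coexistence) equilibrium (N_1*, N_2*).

Setting both brackets to zero gives the nullclines N_1 + 0.216N_2 = 471 and 0.25N_1 + N_2 = 580.
Substituting N_2 = 580 - 0.25N_1 into the first: N_1(1 - 0.216·0.25) = 471 - 0.216·580.
So N_1* = 346/0.946 = 365, and then N_2* = 580 - 0.25·365 = 489.

N_1* ≈ 365, N_2* ≈ 489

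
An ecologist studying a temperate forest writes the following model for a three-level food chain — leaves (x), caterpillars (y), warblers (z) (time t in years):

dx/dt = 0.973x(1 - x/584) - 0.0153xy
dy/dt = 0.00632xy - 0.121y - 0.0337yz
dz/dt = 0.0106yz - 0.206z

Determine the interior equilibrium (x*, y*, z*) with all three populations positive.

From dz/dt = 0: 0.0106y* = 0.206, so y* = 19.4.
From dx/dt = 0: 0.973(1 - x*/584) = 0.0153·19.4, giving x* = 584·(1 - 0.306) = 406.
From dy/dt = 0: 0.00632·406 - 0.121 = 0.0337z*, so z* = 2.44/0.0337 = 72.5.

x* ≈ 406, y* ≈ 19.4, z* ≈ 72.5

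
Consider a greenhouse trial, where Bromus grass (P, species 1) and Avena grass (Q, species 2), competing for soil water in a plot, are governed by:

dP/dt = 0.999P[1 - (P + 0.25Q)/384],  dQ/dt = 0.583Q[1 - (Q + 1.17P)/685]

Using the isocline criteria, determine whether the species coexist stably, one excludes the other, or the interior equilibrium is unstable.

Compare the nullcline intercepts: K1/α12 = 384/0.25 = 1540 > K2 = 685; K2/α21 = 685/1.17 = 585 > K1 = 384.
Since both inequalities hold, each species can invade when rare, so the interior equilibrium is stable.

stable coexistence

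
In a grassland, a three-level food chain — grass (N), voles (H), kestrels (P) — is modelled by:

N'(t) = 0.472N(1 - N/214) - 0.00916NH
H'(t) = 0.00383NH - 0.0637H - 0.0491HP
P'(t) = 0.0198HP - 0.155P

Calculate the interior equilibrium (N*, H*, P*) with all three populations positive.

N* ≈ 181, H* ≈ 7.83, P* ≈ 12.9

From dP/dt = 0: 0.0198H* = 0.155, so H* = 7.83.
From dN/dt = 0: 0.472(1 - N*/214) = 0.00916·7.83, giving N* = 214·(1 - 0.152) = 181.
From dH/dt = 0: 0.00383·181 - 0.0637 = 0.0491P*, so P* = 0.631/0.0491 = 12.9.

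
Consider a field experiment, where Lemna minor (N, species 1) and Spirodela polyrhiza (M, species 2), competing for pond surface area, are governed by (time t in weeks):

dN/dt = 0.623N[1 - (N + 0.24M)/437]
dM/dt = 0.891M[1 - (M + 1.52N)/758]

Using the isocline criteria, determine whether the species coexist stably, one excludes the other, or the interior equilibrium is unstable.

Compare the nullcline intercepts: K1/α12 = 437/0.24 = 1820 > K2 = 758; K2/α21 = 758/1.52 = 499 > K1 = 437.
Since both inequalities hold, each species can invade when rare, so the interior equilibrium is stable.

stable coexistence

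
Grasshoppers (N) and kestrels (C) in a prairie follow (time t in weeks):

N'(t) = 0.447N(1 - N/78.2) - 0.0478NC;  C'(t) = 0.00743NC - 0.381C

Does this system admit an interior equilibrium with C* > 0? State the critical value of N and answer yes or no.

The predator equation gives dC/dt > 0 only when N > 0.381/0.00743 = 51.3.
Without the predator, N → K = 78.2. Since 78.2 > 51.3, the predator can invade and persist.

Threshold N = 51.3; K > 51.3, so yes, the predator persists.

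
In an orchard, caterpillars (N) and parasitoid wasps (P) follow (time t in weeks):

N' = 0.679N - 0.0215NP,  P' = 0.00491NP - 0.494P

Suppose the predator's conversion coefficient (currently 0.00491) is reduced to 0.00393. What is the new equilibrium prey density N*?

N* ≈ 126

At the interior fixed point, setting dP/dt = 0 with P > 0 fixes N* = (predator death rate)/(NP coefficient) — independent of the other coefficients.
With the change, N* = 0.494/0.00393 = 126; it rises from 101.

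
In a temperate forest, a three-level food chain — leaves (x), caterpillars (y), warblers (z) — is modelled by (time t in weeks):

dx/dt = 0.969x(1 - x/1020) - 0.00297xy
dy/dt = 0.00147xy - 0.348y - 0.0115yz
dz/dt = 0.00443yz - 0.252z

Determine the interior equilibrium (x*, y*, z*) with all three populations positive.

x* ≈ 842, y* ≈ 56.9, z* ≈ 77.4

From dz/dt = 0: 0.00443y* = 0.252, so y* = 56.9.
From dx/dt = 0: 0.969(1 - x*/1020) = 0.00297·56.9, giving x* = 1020·(1 - 0.174) = 842.
From dy/dt = 0: 0.00147·842 - 0.348 = 0.0115z*, so z* = 0.89/0.0115 = 77.4.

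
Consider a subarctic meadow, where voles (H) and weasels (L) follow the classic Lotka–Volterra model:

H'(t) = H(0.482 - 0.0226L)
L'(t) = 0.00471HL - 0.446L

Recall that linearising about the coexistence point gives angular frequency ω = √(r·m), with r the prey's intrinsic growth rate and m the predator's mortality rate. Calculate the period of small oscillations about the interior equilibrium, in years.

Here r = 0.482 and m = 0.446, so r·m = 0.215.
ω = √0.215 = 0.464 per year, hence T = 2π/ω ≈ 13.6 years.

T ≈ 13.6 years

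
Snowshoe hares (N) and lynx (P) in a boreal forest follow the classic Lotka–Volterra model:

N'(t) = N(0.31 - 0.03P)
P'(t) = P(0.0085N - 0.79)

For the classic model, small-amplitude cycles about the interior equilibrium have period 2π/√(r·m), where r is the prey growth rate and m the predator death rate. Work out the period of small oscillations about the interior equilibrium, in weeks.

T ≈ 12.7 weeks

Here r = 0.31 and m = 0.79, so r·m = 0.245.
ω = √0.245 = 0.495 per week, hence T = 2π/ω ≈ 12.7 weeks.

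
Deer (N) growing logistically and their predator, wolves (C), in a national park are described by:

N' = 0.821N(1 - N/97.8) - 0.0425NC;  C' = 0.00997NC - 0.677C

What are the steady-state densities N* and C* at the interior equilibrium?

N* ≈ 67.9, C* ≈ 5.91

From dC/dt = 0 with C > 0: 0.00997N* = 0.677, so N* = 67.9.
Substitute into dN/dt = 0: 0.821(1 - 67.9/97.8) = 0.0425C*.
The bracket is 0.306, giving C* = 0.251/0.0425 = 5.91.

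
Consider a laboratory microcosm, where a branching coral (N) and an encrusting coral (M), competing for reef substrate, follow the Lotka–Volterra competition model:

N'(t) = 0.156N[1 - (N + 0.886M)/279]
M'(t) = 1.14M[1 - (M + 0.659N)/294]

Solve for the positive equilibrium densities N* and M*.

N* ≈ 44.5, M* ≈ 265

Setting both brackets to zero gives the nullclines N + 0.886M = 279 and 0.659N + M = 294.
Substituting M = 294 - 0.659N into the first: N(1 - 0.886·0.659) = 279 - 0.886·294.
So N* = 18.5/0.416 = 44.5, and then M* = 294 - 0.659·44.5 = 265.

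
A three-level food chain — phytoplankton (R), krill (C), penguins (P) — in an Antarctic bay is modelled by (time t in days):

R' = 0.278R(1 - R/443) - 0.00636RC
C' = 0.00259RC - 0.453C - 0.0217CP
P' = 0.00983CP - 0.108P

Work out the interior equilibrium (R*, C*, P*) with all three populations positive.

R* ≈ 332, C* ≈ 11, P* ≈ 18.7

From dP/dt = 0: 0.00983C* = 0.108, so C* = 11.
From dR/dt = 0: 0.278(1 - R*/443) = 0.00636·11, giving R* = 443·(1 - 0.251) = 332.
From dC/dt = 0: 0.00259·332 - 0.453 = 0.0217P*, so P* = 0.406/0.0217 = 18.7.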